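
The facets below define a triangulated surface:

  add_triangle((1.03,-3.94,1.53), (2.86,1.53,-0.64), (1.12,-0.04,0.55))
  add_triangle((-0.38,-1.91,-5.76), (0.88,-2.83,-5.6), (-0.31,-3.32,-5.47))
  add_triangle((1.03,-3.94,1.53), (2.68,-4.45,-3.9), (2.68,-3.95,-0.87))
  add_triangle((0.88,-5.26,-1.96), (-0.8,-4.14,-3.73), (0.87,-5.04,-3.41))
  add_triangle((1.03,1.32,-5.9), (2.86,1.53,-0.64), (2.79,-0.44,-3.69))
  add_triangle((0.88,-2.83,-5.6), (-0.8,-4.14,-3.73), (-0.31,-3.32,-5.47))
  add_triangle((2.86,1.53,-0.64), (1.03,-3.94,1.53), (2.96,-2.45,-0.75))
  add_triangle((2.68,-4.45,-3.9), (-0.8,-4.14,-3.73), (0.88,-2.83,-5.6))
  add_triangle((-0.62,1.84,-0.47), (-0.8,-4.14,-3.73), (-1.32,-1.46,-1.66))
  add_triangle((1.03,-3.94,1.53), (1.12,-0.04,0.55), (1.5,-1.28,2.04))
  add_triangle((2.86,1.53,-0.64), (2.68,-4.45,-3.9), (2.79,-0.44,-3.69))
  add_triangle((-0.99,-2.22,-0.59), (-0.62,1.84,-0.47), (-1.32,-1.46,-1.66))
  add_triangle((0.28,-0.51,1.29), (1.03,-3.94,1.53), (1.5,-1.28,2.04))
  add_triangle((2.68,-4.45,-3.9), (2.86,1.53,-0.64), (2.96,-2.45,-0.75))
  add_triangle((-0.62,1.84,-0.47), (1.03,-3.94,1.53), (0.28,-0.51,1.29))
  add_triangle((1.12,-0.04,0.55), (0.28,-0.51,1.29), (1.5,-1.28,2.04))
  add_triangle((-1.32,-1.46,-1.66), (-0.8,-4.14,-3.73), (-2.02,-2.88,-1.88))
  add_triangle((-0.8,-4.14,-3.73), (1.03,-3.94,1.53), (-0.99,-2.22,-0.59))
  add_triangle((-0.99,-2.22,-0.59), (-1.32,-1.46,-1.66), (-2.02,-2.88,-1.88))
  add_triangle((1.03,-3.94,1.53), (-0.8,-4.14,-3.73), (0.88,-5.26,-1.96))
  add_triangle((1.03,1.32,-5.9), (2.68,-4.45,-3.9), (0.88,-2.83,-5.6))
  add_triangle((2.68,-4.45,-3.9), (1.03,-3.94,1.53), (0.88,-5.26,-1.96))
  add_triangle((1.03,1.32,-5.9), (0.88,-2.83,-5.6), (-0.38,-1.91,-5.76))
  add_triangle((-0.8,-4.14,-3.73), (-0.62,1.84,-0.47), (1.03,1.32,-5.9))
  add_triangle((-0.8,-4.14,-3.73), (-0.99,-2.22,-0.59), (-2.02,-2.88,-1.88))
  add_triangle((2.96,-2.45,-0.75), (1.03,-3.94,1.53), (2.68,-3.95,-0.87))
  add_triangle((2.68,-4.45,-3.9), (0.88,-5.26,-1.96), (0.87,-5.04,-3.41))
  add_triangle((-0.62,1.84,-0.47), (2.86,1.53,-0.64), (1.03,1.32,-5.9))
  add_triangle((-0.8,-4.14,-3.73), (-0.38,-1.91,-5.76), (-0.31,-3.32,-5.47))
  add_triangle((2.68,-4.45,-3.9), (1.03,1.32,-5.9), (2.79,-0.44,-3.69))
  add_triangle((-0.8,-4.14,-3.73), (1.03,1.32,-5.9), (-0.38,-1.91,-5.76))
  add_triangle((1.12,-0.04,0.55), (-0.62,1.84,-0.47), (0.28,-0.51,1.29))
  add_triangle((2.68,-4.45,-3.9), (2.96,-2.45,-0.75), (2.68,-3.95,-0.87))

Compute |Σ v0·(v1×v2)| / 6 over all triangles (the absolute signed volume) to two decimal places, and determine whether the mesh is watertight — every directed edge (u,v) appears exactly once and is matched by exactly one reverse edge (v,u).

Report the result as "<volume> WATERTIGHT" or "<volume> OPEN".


Per-triangle v0·(v1×v2)/6:
  t1: +1.1776
  t2: +1.7591
  t3: +3.6942
  t4: +2.0560
  t5: +6.3464
  t6: +1.7427
  t7: +3.5724
  t8: +7.5580
  t9: +1.2918
  t10: +0.7152
  t11: +5.5577
  t12: +0.4406
  t13: +0.6870
  t14: +6.0995
  t15: +0.1232
  t16: +0.1422
  t17: +0.8598
  t18: +3.7094
  t19: -0.0704
  t20: +3.2121
  t21: +8.5372
  t22: +5.8161
  t23: +5.2557
  t24: +5.9098
  t25: +1.1473
  t26: +1.8209
  t27: +2.5468
  t28: +5.6458
  t29: +0.9427
  t30: +8.7430
  t31: -2.2131
  t32: +0.3756
  t33: +2.5415
Σ = +97.7435 → |volume| = 97.74

Directed edges: 99 total; 9 unmatched, e.g. (2.86,1.53,-0.64)→(1.12,-0.04,0.55) → open.

97.74 OPEN


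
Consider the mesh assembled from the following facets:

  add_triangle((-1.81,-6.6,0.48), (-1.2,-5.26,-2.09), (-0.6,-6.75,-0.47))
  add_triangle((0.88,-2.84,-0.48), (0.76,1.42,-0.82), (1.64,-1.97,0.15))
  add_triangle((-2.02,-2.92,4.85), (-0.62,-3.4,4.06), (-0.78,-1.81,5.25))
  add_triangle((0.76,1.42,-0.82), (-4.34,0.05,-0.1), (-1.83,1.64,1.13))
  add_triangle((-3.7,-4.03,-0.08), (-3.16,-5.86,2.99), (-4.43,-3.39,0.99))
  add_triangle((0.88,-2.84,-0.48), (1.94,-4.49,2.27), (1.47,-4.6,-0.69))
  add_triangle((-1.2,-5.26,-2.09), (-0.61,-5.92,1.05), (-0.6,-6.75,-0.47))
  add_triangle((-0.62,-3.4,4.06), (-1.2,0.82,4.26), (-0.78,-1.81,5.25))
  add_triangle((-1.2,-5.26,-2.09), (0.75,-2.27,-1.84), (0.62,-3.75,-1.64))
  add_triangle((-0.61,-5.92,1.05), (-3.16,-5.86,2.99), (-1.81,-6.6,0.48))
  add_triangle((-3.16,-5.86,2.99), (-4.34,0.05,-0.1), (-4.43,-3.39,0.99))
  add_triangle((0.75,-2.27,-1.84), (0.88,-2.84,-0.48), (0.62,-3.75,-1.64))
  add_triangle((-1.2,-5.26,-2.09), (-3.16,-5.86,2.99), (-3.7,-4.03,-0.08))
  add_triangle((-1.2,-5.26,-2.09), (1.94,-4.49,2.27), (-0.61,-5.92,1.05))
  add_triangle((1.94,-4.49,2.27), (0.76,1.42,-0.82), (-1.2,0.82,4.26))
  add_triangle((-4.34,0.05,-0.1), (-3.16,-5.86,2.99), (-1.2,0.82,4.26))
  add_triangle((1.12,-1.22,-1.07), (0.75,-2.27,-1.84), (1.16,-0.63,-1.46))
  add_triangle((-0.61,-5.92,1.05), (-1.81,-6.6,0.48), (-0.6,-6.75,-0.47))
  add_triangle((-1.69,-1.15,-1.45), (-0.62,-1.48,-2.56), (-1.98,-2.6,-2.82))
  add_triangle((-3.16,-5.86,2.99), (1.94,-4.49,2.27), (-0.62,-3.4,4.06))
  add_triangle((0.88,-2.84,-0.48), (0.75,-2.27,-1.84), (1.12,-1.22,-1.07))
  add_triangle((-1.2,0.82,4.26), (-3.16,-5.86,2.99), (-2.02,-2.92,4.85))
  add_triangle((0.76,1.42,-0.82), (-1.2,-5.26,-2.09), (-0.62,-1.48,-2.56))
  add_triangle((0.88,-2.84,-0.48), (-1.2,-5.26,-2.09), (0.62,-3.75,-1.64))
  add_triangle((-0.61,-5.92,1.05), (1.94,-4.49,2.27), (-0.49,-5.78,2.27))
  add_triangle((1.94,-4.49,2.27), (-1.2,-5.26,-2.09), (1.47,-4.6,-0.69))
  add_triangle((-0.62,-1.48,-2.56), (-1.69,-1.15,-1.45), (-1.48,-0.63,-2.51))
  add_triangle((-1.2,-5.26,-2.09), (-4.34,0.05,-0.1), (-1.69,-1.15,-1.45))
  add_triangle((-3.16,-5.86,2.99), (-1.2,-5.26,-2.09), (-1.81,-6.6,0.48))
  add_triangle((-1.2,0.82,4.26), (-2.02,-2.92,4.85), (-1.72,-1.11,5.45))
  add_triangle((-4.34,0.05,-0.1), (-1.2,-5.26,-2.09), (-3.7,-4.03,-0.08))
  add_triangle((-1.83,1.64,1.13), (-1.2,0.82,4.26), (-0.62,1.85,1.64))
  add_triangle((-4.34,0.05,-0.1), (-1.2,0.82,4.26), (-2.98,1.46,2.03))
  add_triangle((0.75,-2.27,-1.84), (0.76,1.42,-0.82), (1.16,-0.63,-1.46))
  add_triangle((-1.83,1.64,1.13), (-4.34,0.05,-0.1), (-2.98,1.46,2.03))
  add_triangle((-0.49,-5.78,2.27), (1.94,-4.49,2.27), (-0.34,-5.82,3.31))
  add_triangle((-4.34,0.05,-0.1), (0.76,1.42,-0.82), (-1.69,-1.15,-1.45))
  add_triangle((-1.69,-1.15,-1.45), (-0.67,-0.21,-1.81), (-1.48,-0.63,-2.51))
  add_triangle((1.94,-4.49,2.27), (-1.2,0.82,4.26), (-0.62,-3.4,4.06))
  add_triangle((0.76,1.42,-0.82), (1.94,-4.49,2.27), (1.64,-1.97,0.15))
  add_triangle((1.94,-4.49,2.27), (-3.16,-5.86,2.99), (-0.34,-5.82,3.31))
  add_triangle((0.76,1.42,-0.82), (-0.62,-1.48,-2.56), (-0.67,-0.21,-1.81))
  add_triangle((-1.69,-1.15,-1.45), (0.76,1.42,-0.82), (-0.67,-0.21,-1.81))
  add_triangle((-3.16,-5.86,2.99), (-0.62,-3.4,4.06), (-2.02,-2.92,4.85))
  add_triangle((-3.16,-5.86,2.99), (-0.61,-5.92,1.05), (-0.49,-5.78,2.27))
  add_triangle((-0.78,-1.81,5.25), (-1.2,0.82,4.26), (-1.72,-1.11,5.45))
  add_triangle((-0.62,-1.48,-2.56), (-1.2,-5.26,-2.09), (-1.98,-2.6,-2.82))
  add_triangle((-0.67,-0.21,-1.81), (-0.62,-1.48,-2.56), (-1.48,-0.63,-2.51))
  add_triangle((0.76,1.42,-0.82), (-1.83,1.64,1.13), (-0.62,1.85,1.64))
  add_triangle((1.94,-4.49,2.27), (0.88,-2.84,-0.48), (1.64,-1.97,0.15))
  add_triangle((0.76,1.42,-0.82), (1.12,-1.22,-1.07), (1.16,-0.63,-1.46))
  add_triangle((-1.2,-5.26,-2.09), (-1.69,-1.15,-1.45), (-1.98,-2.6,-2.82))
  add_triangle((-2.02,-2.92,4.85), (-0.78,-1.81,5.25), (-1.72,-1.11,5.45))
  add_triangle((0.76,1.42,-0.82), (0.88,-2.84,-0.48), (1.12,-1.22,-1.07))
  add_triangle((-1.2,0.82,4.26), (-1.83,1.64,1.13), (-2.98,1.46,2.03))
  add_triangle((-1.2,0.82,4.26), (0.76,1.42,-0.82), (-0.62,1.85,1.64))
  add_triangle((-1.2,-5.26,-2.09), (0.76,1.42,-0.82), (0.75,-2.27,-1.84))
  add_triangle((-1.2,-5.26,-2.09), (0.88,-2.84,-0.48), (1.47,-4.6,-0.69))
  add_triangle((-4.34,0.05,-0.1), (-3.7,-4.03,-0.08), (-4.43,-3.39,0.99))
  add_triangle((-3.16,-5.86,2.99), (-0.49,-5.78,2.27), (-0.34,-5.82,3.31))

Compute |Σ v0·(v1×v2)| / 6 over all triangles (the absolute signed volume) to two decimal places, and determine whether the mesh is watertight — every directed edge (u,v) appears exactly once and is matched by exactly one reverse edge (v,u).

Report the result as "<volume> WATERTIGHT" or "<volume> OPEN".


144.81 WATERTIGHT

Per-triangle v0·(v1×v2)/6:
  t1: +3.1465
  t2: +0.7909
  t3: +2.2560
  t4: +2.1921
  t5: +4.3257
  t6: -0.0413
  t7: -1.3673
  t8: -1.0262
  t9: +1.0467
  t10: +3.9165
  t11: +2.9656
  t12: +0.3958
  t13: +10.5331
  t14: +6.2095
  t15: +4.7402
  t16: +20.0731
  t17: +0.2283
  t18: +1.9238
  t19: +0.3814
  t20: +9.9289
  t21: +0.4924
  t22: +3.3541
  t23: +1.0964
  t24: +1.0397
  t25: +2.7975
  t26: +5.9975
  t27: +0.5850
  t28: +3.6382
  t29: +3.5397
  t30: +0.4966
  t31: +6.0954
  t32: +1.4872
  t33: +3.1978
  t34: +0.2683
  t35: +1.2488
  t36: +2.2150
  t37: +2.1667
  t38: -0.0453
  t39: +5.8262
  t40: +0.8093
  t41: -1.5073
  t42: +0.5293
  t43: +0.2121
  t44: +4.9936
  t45: +3.3428
  t46: +1.4414
  t47: +1.9552
  t48: +0.2301
  t49: +0.9441
  t50: +1.3506
  t51: +0.1365
  t52: +1.0291
  t53: +1.8683
  t54: +0.1184
  t55: +1.2845
  t56: +0.7533
  t57: +1.1800
  t58: +0.0918
  t59: +3.2040
  t60: +2.7296
Σ = +144.8133 → |volume| = 144.81

Directed edges: 180 total, each appears once with its reverse present → watertight.


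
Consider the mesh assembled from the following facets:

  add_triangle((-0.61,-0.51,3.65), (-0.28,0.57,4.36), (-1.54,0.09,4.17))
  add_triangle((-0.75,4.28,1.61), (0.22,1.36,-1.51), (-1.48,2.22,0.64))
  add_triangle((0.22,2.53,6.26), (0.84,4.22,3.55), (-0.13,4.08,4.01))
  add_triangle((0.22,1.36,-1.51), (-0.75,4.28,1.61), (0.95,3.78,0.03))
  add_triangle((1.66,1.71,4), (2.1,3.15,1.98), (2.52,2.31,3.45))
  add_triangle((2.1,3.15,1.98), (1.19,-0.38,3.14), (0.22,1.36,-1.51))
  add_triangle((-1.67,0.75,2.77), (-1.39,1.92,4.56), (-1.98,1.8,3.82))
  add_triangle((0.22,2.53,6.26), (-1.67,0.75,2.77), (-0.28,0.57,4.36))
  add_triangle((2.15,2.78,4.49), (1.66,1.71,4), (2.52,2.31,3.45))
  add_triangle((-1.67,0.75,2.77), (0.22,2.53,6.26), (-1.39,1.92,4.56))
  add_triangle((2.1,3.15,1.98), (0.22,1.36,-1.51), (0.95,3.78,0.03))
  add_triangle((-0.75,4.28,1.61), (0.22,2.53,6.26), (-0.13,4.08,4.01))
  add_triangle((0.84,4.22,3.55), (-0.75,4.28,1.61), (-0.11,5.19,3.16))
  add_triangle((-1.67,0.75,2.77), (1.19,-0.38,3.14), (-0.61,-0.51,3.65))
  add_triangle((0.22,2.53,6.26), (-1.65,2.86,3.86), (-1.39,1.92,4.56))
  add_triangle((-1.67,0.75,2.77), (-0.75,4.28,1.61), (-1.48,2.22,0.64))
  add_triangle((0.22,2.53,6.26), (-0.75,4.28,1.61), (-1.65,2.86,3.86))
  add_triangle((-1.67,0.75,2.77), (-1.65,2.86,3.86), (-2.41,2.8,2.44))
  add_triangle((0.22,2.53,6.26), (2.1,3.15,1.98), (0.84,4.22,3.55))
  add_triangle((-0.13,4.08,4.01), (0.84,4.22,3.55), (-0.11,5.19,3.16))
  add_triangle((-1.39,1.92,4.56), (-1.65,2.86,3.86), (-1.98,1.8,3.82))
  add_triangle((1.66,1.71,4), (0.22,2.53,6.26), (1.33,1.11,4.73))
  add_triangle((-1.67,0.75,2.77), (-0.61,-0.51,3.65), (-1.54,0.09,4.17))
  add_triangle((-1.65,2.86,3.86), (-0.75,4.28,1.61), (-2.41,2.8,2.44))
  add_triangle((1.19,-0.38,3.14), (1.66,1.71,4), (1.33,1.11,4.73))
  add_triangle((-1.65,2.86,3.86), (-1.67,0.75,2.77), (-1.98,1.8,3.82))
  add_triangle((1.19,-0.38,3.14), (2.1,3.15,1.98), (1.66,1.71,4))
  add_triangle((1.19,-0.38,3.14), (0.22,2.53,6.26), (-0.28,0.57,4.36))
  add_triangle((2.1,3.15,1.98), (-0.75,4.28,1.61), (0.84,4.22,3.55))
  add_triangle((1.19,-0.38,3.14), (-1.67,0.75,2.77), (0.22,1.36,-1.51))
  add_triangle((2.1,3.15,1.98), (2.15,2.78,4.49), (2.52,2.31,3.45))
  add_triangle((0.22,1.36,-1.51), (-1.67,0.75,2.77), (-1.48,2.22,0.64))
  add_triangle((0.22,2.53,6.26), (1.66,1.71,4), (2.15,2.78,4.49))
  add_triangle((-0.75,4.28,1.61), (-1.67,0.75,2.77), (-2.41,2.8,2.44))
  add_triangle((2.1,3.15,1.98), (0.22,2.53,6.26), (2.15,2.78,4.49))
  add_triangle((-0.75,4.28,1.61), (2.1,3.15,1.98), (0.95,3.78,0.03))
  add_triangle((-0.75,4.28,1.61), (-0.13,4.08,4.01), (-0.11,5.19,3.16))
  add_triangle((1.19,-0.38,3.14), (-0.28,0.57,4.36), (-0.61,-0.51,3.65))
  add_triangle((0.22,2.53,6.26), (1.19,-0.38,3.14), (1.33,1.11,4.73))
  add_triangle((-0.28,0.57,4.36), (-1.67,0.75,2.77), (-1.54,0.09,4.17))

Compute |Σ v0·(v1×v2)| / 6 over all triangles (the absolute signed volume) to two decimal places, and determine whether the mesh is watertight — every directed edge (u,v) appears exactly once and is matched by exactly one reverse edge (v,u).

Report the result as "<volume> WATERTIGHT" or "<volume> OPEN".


Per-triangle v0·(v1×v2)/6:
  t1: +0.7884
  t2: +1.6371
  t3: +2.6225
  t4: +1.8701
  t5: -0.9595
  t6: +0.5739
  t7: +0.3783
  t8: +2.0312
  t9: +0.4647
  t10: +0.7397
  t11: +1.1035
  t12: +1.0437
  t13: +0.2415
  t14: -1.2292
  t15: +1.9590
  t16: +2.1503
  t17: +5.6676
  t18: +1.4555
  t19: +4.1468
  t20: +1.2636
  t21: +0.6964
  t22: +1.3842
  t23: -0.0892
  t24: +2.6755
  t25: +0.6580
  t26: +0.0313
  t27: +1.2941
  t28: +2.0882
  t29: +2.8169
  t30: -2.1256
  t31: +1.0999
  t32: -0.2412
  t33: +1.3362
  t34: -1.8843
  t35: +2.8391
  t36: +3.5476
  t37: +0.9077
  t38: +1.2141
  t39: +1.0993
  t40: +0.8521
Σ = +48.1488 → |volume| = 48.15

Directed edges: 120 total, each appears once with its reverse present → watertight.

48.15 WATERTIGHT


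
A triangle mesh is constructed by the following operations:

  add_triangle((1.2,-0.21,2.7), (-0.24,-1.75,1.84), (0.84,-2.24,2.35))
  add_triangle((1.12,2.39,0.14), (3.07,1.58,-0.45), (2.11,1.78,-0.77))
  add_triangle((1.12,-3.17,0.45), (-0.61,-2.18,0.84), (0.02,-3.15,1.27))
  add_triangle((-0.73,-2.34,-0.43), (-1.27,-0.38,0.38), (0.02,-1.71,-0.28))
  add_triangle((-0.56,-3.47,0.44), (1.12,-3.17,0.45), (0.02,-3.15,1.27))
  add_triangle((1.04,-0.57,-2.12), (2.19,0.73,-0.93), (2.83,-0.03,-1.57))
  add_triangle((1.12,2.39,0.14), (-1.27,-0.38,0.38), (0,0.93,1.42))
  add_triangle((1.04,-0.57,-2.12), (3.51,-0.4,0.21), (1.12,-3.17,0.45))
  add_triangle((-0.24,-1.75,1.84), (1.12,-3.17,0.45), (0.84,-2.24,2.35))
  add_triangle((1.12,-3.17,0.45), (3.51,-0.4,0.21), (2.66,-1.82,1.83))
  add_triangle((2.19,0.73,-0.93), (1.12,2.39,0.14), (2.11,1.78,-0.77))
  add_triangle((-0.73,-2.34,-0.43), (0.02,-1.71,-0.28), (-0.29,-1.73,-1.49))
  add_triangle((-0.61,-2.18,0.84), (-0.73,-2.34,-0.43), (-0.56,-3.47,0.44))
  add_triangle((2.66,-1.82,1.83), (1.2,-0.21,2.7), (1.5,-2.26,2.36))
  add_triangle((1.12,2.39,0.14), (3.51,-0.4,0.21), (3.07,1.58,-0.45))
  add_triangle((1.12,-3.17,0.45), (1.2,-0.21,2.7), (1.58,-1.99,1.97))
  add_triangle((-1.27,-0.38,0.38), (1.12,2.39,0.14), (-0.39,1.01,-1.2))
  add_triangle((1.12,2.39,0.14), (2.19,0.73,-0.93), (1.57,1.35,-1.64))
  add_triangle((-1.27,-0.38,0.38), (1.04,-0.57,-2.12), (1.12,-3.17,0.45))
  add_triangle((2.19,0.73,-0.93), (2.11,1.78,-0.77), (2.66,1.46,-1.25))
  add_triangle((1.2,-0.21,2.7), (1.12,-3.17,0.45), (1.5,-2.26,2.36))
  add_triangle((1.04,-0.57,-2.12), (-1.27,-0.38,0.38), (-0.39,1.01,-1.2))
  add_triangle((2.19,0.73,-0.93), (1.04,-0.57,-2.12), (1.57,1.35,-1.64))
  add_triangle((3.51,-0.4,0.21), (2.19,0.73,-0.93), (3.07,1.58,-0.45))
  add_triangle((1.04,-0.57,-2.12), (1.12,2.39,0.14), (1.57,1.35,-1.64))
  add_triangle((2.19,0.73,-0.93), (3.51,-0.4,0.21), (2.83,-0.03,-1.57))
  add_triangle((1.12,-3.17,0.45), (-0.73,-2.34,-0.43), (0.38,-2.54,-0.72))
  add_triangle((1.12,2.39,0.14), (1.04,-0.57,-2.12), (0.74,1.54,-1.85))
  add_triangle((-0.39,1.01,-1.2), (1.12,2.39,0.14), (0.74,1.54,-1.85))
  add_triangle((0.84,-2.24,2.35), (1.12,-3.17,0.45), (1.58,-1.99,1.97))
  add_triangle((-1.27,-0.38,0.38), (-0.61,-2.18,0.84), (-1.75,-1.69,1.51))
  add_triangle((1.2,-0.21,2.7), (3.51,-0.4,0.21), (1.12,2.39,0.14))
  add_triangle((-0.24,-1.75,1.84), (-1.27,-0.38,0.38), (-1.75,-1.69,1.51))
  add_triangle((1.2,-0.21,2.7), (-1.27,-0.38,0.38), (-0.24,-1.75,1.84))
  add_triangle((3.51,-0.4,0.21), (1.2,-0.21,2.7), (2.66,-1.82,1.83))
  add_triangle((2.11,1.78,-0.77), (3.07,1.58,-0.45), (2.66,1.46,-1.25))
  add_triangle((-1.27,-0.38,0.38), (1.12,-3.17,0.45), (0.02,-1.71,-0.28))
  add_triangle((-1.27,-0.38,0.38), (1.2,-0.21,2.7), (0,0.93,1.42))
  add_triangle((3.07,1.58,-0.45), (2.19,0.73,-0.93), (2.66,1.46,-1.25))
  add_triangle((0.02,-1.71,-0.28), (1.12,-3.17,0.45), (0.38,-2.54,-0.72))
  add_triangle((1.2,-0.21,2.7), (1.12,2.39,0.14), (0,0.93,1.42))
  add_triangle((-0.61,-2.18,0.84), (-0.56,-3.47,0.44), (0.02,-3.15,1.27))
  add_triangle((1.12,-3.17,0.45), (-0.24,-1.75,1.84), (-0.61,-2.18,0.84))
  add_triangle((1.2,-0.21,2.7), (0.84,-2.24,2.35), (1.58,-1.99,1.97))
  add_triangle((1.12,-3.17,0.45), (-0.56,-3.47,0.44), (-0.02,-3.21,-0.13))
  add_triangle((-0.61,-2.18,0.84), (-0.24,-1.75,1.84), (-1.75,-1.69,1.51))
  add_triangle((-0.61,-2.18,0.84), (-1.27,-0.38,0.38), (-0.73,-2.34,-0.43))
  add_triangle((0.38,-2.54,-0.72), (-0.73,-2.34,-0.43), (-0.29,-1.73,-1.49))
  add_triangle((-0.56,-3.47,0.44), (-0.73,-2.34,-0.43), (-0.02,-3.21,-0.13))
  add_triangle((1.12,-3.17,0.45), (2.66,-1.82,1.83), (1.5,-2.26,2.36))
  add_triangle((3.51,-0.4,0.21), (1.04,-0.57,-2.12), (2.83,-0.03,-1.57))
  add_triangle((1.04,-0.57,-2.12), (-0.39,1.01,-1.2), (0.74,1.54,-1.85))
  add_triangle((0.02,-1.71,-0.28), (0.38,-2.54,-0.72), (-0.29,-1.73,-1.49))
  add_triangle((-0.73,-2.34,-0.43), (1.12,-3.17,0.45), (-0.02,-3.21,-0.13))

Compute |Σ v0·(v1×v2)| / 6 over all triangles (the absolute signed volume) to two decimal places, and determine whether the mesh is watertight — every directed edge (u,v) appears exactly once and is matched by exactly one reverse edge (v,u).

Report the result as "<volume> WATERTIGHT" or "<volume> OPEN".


Per-triangle v0·(v1×v2)/6:
  t1: +0.8314
  t2: +0.5355
  t3: -0.2937
  t4: -0.1125
  t5: +0.8068
  t6: +0.4731
  t7: +0.5241
  t8: +3.9850
  t9: +0.9623
  t10: +2.6339
  t11: -0.1492
  t12: -0.2563
  t13: +0.2234
  t14: +1.3850
  t15: +1.0157
  t16: -0.2334
  t17: +0.6860
  t18: +0.9022
  t19: +1.4884
  t20: -0.0737
  t21: -0.2232
  t22: +0.6770
  t23: +0.8321
  t24: +0.8347
  t25: -0.1160
  t26: +0.8152
  t27: +0.6804
  t28: +0.9950
  t29: +0.6764
  t30: +0.8981
  t31: +0.2547
  t32: +3.8740
  t33: +0.0862
  t34: +0.8736
  t35: +2.2606
  t36: +0.2840
  t37: -0.4885
  t38: +0.7732
  t39: +0.2031
  t40: -0.1906
  t41: +1.1771
  t42: +0.3022
  t43: +0.9200
  t44: +0.8211
  t45: +0.5206
  t46: +0.6188
  t47: +0.5694
  t48: +0.5113
  t49: +0.3188
  t50: +1.5905
  t51: +0.8328
  t52: +0.6256
  t53: -0.1474
  t54: -0.0170
Σ = +37.9779 → |volume| = 37.98

Directed edges: 162 total, each appears once with its reverse present → watertight.

37.98 WATERTIGHT


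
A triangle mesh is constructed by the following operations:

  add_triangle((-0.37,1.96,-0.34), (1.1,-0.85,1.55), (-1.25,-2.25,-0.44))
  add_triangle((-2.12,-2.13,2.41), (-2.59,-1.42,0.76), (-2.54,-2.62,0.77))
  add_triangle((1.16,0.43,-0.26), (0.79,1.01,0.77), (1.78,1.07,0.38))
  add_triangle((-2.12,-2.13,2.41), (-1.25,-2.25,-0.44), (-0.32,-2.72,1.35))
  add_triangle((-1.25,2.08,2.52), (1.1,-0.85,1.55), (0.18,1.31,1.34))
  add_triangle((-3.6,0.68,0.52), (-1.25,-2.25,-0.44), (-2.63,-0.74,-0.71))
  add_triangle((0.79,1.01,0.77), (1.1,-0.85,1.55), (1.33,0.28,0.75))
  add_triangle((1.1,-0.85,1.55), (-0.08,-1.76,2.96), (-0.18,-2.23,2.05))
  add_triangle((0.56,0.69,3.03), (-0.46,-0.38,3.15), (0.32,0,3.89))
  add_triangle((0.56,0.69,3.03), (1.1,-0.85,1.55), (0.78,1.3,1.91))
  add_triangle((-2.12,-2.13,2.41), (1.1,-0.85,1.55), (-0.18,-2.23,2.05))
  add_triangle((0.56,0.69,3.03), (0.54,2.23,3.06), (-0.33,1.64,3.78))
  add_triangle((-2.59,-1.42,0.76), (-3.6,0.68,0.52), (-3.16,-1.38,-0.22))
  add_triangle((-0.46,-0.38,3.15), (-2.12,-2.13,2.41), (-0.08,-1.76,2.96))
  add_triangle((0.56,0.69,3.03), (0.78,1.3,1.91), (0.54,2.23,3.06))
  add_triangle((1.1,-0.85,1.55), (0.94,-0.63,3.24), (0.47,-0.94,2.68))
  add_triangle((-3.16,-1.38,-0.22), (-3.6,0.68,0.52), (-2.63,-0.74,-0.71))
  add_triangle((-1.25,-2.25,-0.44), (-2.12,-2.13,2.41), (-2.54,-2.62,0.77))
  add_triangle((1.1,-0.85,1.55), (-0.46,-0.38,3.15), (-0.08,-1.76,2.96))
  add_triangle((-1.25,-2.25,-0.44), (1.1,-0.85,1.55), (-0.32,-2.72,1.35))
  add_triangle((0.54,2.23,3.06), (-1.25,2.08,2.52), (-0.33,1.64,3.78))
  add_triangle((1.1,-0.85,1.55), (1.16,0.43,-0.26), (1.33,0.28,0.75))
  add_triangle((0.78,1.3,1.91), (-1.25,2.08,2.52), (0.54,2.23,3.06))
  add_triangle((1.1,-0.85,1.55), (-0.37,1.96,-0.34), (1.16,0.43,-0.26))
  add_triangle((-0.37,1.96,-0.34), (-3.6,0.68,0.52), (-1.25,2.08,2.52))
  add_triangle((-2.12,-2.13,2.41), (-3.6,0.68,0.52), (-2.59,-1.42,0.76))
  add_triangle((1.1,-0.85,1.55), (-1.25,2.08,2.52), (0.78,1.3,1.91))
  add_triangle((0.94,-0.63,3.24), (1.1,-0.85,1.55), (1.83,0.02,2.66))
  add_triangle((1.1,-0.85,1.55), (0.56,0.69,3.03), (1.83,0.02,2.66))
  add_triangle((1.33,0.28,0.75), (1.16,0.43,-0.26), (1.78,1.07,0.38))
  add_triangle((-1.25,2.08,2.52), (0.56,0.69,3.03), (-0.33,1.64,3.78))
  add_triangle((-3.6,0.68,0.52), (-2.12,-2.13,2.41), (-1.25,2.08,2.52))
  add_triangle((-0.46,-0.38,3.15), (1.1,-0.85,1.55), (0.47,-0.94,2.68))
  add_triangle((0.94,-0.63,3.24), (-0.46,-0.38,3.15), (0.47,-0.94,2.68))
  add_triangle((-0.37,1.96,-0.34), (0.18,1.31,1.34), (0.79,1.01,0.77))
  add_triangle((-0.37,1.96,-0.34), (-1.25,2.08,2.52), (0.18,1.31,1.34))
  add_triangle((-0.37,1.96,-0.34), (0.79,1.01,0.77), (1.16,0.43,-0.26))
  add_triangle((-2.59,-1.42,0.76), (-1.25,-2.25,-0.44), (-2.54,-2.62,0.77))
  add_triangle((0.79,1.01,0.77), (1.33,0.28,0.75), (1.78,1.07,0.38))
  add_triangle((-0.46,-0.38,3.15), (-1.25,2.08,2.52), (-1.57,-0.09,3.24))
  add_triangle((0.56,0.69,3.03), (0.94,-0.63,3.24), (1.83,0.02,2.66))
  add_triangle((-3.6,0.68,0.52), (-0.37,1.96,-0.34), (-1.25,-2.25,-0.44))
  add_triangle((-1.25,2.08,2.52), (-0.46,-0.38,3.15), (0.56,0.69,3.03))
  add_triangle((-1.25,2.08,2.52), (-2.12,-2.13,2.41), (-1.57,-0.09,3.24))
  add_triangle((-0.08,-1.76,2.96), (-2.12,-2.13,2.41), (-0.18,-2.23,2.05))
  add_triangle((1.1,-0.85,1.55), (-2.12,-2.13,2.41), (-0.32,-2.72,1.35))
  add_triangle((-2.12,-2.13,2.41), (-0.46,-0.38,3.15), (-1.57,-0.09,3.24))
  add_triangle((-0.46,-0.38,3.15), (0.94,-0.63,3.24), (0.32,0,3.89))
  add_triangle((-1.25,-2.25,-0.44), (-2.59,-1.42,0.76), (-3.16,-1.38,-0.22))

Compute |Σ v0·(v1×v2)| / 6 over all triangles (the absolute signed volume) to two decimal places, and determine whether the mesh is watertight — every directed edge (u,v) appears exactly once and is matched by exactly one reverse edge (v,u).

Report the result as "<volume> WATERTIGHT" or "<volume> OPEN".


Per-triangle v0·(v1×v2)/6:
  t1: -0.5125
  t2: +0.9370
  t3: +0.0329
  t4: +1.9235
  t5: +0.9155
  t6: -1.1653
  t7: +0.2517
  t8: +0.5652
  t9: +0.2451
  t10: +0.6148
  t11: -0.7528
  t12: +0.7864
  t13: +1.2326
  t14: +1.6424
  t15: +0.3418
  t16: +0.2382
  t17: +0.7908
  t18: +0.6990
  t19: +0.8543
  t20: +0.3430
  t21: +1.0873
  t22: +0.1809
  t23: -0.0244
  t24: -0.6256
  t25: +3.0884
  t26: +1.8241
  t27: -1.3279
  t28: +0.5022
  t29: -0.5724
  t30: +0.1152
  t31: -0.1072
  t32: +5.8794
  t33: -0.1296
  t34: +0.3494
  t35: +0.3701
  t36: +0.8410
  t37: +0.4426
  t38: +0.4441
  t39: +0.1667
  t40: +1.2335
  t41: +0.8236
  t42: +1.2906
  t43: +1.7435
  t44: +1.1377
  t45: +0.9821
  t46: +1.6920
  t47: +1.3384
  t48: +0.4596
  t49: +0.8976
Σ = +34.0865 → |volume| = 34.09

Directed edges: 147 total; 9 unmatched, e.g. (1.1,-0.85,1.55)→(0.18,1.31,1.34) → open.

34.09 OPEN


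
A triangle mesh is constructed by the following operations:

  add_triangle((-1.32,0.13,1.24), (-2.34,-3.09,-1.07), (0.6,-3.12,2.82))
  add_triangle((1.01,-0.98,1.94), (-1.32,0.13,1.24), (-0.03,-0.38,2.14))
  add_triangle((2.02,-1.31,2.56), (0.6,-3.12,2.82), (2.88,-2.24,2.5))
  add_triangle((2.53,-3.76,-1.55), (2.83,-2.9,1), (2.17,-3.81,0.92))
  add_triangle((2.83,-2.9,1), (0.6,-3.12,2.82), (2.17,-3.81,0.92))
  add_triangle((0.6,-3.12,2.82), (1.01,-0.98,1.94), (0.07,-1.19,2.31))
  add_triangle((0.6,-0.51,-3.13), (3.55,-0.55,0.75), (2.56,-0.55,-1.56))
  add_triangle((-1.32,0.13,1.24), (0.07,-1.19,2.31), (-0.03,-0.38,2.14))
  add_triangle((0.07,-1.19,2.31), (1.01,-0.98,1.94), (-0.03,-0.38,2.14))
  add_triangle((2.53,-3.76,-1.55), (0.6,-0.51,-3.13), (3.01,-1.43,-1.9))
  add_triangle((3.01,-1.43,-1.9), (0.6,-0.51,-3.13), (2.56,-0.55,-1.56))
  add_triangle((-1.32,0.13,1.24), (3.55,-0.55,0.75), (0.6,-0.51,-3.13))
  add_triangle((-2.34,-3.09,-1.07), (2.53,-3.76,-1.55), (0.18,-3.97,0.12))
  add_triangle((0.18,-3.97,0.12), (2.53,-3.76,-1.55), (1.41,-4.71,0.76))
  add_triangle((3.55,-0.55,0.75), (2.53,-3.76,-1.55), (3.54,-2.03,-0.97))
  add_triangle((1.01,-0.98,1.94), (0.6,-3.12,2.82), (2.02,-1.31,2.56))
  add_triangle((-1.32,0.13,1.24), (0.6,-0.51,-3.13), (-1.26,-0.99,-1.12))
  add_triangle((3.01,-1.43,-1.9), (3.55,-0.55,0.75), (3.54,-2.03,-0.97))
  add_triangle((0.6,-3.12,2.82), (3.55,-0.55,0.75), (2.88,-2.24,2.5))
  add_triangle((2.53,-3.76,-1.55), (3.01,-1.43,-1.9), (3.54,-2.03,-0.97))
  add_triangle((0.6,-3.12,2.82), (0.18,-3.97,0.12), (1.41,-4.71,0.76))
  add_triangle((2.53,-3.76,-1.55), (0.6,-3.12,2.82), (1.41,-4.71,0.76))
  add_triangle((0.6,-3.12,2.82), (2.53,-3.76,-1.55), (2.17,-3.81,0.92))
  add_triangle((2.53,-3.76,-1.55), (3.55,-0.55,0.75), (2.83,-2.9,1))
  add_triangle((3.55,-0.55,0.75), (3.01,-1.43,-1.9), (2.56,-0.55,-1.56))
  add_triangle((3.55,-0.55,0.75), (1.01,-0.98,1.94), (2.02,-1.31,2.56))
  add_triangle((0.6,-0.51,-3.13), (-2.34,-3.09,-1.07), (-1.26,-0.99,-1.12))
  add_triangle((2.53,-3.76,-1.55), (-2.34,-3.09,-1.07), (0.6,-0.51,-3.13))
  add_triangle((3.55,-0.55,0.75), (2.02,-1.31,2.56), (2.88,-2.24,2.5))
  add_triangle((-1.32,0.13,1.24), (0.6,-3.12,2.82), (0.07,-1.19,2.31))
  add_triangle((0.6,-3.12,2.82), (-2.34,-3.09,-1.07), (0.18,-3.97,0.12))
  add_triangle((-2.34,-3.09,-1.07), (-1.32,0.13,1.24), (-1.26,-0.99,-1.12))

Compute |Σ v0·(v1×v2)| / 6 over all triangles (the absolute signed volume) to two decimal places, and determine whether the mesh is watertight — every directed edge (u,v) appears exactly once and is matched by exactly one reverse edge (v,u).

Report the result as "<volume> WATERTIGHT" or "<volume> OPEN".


53.20 OPEN

Per-triangle v0·(v1×v2)/6:
  t1: +4.6725
  t2: -0.1657
  t3: +1.3154
  t4: +1.9130
  t5: +1.7703
  t6: +0.6144
  t7: -0.2228
  t8: +0.3495
  t9: +0.2653
  t10: +3.5360
  t11: +0.9132
  t12: -0.5184
  t13: +4.5464
  t14: +2.2813
  t15: +1.5961
  t16: +0.3814
  t17: +0.4005
  t18: +1.2435
  t19: +0.5293
  t20: +1.6146
  t21: +1.9704
  t22: +1.9884
  t23: +1.3273
  t24: +3.8372
  t25: +0.9677
  t26: -0.0209
  t27: +1.1709
  t28: +8.0530
  t29: +1.1482
  t30: +0.7191
  t31: +4.1199
  t32: +0.8818
Σ = +53.1988 → |volume| = 53.20

Directed edges: 96 total; 6 unmatched, e.g. (1.01,-0.98,1.94)→(-1.32,0.13,1.24) → open.


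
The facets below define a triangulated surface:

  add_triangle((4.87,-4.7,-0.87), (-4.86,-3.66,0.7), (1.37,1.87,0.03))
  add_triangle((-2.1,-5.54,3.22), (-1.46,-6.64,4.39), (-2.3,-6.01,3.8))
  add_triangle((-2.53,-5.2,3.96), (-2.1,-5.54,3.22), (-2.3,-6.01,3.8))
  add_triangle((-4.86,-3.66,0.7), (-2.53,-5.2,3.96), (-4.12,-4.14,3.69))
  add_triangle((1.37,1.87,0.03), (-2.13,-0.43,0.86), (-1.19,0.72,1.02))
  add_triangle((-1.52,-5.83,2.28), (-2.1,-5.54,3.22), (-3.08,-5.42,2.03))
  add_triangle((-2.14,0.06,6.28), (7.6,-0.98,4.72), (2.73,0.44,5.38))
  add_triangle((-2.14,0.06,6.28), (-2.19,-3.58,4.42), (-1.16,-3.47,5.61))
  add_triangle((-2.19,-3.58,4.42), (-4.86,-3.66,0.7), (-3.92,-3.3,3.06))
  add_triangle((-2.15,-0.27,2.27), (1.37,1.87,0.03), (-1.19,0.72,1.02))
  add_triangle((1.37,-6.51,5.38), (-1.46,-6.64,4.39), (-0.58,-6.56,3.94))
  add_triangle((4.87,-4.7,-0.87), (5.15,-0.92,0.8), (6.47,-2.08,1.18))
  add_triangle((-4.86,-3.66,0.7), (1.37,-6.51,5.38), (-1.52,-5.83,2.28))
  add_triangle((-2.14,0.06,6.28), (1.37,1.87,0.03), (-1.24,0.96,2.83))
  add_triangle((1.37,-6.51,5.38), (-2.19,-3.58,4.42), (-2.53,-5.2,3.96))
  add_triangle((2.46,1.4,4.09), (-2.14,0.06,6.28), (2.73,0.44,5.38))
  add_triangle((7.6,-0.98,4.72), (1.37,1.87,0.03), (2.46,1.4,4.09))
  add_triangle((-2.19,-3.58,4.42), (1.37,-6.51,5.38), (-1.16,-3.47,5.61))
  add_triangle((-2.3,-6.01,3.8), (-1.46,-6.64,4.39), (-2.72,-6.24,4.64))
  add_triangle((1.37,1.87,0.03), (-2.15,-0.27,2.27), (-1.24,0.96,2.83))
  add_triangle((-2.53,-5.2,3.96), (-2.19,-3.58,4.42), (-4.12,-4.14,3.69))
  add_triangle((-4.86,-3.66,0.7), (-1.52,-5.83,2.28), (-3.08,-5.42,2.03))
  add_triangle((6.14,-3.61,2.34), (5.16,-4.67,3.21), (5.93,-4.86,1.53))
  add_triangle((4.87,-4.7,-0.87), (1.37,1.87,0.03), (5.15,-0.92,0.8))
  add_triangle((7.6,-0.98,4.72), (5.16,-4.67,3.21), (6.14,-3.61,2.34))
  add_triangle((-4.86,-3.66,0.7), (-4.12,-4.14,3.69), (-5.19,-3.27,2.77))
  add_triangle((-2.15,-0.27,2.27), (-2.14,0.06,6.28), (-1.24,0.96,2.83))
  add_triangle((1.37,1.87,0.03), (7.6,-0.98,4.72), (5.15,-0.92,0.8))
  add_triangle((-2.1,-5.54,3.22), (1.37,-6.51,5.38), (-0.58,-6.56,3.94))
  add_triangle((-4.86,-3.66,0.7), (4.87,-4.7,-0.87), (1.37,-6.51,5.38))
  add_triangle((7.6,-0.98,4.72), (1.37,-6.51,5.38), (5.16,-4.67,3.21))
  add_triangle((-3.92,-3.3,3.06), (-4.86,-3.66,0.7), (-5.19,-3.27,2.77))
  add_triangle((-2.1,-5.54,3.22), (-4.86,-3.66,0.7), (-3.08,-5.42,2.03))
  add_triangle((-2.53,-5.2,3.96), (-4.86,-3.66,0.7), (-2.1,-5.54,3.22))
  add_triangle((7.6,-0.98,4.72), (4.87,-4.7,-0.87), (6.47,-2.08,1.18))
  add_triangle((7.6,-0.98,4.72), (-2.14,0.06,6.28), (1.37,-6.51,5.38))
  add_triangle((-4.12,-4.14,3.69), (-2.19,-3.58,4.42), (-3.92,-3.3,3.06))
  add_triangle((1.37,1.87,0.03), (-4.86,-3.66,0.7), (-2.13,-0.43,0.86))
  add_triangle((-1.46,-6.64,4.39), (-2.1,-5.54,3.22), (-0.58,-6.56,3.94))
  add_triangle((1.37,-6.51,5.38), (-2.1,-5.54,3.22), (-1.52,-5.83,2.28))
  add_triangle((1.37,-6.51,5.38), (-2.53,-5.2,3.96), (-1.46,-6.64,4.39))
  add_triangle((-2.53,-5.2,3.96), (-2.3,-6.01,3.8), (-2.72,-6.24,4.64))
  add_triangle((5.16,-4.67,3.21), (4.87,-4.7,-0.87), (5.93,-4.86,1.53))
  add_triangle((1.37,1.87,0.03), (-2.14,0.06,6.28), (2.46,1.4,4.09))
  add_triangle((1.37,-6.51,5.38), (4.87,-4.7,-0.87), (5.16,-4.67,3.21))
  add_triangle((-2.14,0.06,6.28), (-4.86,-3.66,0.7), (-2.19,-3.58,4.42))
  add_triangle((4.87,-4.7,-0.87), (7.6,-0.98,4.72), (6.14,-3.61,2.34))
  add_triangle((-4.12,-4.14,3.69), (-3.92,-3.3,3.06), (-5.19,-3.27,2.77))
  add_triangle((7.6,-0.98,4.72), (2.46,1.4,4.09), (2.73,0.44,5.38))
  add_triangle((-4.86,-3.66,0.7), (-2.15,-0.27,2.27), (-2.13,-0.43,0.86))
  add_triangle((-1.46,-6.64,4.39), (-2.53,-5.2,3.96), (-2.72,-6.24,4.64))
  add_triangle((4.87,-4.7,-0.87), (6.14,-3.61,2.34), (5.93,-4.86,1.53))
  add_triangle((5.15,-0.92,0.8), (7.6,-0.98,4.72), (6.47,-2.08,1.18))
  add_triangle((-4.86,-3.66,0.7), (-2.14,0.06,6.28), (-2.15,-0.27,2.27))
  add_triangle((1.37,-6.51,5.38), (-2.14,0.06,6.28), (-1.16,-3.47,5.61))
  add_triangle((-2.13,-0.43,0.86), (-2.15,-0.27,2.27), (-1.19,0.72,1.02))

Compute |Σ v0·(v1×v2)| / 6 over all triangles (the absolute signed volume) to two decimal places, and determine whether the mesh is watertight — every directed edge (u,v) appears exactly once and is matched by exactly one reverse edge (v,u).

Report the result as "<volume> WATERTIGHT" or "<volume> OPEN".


Per-triangle v0·(v1×v2)/6:
  t1: -1.4263
  t2: +0.3101
  t3: +0.1394
  t4: +5.2428
  t5: +0.1064
  t6: +1.7633
  t7: +8.6415
  t8: +5.3718
  t9: -2.7459
  t10: +0.6038
  t11: +2.2580
  t12: +1.8654
  t13: -8.5758
  t14: +1.8872
  t15: +6.8243
  t16: +4.9327
  t17: +8.4278
  t18: +5.7606
  t19: +0.8159
  t20: +0.3350
  t21: +2.8823
  t22: +0.8443
  t23: +2.9700
  t24: +3.5533
  t25: +7.4923
  t26: +3.3008
  t27: +1.4283
  t28: +6.4838
  t29: -2.3595
  t30: +38.8311
  t31: +22.9312
  t32: -1.8605
  t33: +2.2405
  t34: +3.7429
  t35: +8.4940
  t36: +59.8027
  t37: +0.6518
  t38: +0.1594
  t39: +0.8101
  t40: +4.9450
  t41: +3.2696
  t42: +0.1522
  t43: +2.2429
  t44: +5.5756
  t45: +18.8129
  t46: +14.8968
  t47: +6.3037
  t48: +0.2220
  t49: +5.4438
  t50: +1.2597
  t51: -0.0107
  t52: +2.4594
  t53: +2.8644
  t54: +3.8717
  t55: +6.6516
  t56: +0.4465
Σ = +284.3442 → |volume| = 284.34

Directed edges: 168 total, each appears once with its reverse present → watertight.

284.34 WATERTIGHT


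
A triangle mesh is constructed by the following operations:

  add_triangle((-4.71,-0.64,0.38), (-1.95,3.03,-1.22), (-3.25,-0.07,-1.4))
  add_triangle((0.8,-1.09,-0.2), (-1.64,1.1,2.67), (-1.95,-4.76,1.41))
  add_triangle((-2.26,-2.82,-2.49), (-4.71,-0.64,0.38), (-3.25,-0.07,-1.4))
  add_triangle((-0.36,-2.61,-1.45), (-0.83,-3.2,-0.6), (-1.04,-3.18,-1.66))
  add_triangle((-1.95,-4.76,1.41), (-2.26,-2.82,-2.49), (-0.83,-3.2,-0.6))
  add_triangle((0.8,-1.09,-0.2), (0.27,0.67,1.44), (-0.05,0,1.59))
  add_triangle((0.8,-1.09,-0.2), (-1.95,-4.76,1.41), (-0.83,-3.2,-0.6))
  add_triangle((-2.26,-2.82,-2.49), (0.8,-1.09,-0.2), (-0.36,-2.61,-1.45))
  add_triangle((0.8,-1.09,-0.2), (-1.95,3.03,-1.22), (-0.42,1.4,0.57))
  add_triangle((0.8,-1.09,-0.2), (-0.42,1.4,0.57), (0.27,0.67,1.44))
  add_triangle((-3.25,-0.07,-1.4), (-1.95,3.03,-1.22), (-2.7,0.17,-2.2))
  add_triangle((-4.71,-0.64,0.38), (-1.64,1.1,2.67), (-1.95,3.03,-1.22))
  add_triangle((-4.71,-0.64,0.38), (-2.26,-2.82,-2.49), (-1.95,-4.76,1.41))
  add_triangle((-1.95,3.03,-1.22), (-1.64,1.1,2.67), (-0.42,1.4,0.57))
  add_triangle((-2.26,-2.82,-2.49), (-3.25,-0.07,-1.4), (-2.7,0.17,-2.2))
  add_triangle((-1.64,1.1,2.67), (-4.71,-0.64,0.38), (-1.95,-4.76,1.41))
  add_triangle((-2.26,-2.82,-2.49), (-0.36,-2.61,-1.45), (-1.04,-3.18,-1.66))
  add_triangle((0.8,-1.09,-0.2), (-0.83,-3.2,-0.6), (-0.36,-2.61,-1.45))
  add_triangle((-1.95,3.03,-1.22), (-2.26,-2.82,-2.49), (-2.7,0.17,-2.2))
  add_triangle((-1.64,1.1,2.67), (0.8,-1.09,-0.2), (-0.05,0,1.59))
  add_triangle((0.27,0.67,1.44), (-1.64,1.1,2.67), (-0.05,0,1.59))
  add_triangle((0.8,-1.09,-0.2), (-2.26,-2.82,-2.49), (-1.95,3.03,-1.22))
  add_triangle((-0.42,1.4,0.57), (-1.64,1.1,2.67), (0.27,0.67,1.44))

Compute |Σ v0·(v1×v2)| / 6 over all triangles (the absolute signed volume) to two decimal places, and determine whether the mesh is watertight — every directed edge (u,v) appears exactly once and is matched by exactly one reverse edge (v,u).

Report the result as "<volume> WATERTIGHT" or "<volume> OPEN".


53.68 OPEN

Per-triangle v0·(v1×v2)/6:
  t1: +3.8976
  t2: +2.0954
  t3: +4.0585
  t4: +0.2901
  t5: +2.6254
  t6: +0.2320
  t7: +1.3312
  t8: +0.0516
  t9: +0.2116
  t10: +0.1020
  t11: +1.6785
  t12: +7.9941
  t13: +11.9007
  t14: +1.2898
  t15: +1.7440
  t16: +10.2553
  t17: +0.3284
  t18: +0.5555
  t19: +0.3567
  t20: +0.2181
  t21: +0.3682
  t22: +1.4950
  t23: +0.6010
Σ = +53.6805 → |volume| = 53.68

Directed edges: 69 total; 3 unmatched, e.g. (-0.83,-3.2,-0.6)→(-1.04,-3.18,-1.66) → open.


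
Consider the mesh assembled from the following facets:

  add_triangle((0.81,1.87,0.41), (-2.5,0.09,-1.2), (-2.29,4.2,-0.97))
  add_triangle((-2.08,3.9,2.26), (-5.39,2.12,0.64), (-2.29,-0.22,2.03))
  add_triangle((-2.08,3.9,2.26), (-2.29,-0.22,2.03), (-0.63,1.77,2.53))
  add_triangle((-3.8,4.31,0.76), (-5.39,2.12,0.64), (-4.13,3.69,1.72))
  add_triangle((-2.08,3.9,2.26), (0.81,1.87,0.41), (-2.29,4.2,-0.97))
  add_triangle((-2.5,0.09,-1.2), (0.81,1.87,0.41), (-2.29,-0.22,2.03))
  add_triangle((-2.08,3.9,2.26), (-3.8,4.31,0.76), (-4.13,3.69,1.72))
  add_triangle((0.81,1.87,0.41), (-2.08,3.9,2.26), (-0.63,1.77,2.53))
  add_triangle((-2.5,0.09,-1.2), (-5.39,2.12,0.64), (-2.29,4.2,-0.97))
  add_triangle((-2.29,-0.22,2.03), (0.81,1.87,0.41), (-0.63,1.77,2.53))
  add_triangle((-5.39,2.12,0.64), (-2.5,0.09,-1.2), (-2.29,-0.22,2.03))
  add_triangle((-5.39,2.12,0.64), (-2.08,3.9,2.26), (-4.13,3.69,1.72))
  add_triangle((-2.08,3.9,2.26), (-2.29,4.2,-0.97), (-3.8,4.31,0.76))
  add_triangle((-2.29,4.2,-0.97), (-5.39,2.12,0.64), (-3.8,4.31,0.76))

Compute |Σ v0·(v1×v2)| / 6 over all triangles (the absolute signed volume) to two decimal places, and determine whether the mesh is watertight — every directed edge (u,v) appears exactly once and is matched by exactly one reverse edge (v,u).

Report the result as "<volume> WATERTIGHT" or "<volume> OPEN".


33.21 WATERTIGHT

Per-triangle v0·(v1×v2)/6:
  t1: +0.0659
  t2: +6.8940
  t3: +2.7942
  t4: +2.5369
  t5: +4.0206
  t6: -2.4789
  t7: +2.0336
  t8: +1.9047
  t9: +5.4331
  t10: -0.5605
  t11: +2.9178
  t12: +0.3311
  t13: +3.2652
  t14: +4.0562
Σ = +33.2140 → |volume| = 33.21

Directed edges: 42 total, each appears once with its reverse present → watertight.


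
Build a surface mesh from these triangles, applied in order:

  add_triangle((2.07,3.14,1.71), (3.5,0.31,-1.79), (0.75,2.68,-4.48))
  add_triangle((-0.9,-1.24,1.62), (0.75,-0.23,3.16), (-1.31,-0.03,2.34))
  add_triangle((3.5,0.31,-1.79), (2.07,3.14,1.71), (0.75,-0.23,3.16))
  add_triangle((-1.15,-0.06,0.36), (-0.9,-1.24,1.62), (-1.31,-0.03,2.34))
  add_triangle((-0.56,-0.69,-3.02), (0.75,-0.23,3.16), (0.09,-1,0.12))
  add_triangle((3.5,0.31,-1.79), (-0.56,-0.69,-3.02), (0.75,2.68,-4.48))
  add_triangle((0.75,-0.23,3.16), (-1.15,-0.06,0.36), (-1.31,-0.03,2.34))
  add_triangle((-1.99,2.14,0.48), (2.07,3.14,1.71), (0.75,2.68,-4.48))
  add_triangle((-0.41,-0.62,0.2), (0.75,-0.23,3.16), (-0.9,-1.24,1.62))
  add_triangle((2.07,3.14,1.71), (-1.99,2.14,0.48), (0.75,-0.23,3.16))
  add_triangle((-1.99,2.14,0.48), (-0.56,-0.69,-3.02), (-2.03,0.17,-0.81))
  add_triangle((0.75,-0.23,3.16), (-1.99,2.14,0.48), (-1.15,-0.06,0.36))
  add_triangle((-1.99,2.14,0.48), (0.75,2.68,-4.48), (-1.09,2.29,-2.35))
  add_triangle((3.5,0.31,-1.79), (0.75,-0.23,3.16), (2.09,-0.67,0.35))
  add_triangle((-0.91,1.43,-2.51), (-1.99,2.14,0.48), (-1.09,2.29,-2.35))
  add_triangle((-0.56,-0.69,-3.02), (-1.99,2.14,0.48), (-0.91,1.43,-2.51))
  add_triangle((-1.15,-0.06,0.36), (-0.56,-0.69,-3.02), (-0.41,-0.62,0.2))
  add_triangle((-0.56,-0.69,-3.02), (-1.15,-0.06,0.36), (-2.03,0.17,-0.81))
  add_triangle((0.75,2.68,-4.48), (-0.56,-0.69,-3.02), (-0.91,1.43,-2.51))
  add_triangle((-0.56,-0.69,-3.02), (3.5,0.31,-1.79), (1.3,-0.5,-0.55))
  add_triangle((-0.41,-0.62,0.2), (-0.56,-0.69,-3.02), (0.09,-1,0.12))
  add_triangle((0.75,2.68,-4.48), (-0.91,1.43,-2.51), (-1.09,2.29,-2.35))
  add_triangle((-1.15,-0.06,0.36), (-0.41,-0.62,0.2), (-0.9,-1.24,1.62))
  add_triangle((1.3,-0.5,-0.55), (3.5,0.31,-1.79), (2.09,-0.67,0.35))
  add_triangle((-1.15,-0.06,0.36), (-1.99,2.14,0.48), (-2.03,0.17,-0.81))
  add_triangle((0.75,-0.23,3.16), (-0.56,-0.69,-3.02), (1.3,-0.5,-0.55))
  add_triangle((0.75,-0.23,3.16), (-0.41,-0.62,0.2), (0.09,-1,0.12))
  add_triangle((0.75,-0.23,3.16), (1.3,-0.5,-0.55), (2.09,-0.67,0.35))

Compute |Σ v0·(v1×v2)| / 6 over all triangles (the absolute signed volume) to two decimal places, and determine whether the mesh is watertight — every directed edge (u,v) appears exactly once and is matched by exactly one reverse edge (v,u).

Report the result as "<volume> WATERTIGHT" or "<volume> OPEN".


57.89 WATERTIGHT

Per-triangle v0·(v1×v2)/6:
  t1: +11.2862
  t2: +1.1973
  t3: +6.5904
  t4: +0.4511
  t5: +0.0524
  t6: +6.5712
  t7: -0.1245
  t8: +10.2060
  t9: +0.1392
  t10: +5.5235
  t11: +1.5495
  t12: +1.4526
  t13: +1.4276
  t14: +1.5222
  t15: +0.6208
  t16: +1.6422
  t17: +0.3757
  t18: +0.3520
  t19: +2.4228
  t20: +1.2294
  t21: +0.2539
  t22: +0.9574
  t23: +0.1372
  t24: +0.4519
  t25: +0.6141
  t26: +0.6409
  t27: +0.2584
  t28: +0.0852
Σ = +57.8865 → |volume| = 57.89

Directed edges: 84 total, each appears once with its reverse present → watertight.


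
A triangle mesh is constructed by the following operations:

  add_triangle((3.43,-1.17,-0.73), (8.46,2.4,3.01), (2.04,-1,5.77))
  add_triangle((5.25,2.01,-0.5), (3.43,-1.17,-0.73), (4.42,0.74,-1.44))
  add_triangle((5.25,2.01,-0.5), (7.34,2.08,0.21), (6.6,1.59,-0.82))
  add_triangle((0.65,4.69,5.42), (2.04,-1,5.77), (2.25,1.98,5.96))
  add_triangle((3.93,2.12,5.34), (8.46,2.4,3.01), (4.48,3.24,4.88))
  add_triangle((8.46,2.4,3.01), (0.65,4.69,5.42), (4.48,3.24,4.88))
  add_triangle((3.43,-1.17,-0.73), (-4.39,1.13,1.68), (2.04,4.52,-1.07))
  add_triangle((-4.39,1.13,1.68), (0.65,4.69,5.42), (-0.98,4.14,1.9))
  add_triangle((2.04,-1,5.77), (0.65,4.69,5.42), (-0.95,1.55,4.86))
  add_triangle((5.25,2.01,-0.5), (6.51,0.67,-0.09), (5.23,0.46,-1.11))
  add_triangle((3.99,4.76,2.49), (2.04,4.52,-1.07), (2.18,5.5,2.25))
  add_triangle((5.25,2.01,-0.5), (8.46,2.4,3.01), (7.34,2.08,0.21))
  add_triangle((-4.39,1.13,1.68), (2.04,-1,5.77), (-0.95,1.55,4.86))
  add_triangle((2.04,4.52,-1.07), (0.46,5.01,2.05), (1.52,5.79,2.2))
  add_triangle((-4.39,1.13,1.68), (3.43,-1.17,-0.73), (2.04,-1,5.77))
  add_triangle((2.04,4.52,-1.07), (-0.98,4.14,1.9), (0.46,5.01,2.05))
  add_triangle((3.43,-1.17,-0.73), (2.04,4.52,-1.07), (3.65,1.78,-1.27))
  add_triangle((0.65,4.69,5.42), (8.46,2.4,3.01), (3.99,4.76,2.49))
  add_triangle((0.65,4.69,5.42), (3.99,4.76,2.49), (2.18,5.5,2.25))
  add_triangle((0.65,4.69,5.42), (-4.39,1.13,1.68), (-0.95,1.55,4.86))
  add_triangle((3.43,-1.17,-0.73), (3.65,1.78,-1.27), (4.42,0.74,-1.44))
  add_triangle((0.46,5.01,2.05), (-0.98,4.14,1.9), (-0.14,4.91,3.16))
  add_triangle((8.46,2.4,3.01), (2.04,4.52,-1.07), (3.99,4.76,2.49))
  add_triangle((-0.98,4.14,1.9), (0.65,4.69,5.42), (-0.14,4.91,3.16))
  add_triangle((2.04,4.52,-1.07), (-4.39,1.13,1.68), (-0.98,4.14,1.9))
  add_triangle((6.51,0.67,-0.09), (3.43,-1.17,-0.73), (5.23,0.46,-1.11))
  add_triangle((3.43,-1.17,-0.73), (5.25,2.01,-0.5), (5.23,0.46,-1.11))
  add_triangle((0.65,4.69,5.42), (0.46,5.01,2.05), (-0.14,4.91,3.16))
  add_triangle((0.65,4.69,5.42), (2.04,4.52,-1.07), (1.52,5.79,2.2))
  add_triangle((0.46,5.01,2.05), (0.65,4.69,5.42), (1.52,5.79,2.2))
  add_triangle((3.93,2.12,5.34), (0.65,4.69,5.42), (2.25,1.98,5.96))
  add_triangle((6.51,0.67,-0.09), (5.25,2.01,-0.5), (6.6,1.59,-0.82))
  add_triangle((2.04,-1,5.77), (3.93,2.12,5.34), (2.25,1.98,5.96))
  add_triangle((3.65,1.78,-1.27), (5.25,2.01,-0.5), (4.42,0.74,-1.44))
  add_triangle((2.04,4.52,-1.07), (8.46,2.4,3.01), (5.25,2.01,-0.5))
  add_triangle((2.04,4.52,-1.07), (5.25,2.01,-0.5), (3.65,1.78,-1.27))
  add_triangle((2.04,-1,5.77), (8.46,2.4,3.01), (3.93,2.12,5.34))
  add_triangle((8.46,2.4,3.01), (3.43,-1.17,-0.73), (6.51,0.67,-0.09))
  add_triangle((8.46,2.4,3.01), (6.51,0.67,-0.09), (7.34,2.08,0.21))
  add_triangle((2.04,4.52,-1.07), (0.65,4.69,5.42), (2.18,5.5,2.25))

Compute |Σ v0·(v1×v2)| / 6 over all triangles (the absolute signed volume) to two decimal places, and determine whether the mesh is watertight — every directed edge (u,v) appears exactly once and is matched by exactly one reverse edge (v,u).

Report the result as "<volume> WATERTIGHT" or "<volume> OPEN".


Per-triangle v0·(v1×v2)/6:
  t1: +19.5835
  t2: +1.8781
  t3: +0.8675
  t4: +4.4421
  t5: +6.2868
  t6: +6.4700
  t7: -2.0899
  t8: +10.7053
  t9: +11.5317
  t10: +1.6910
  t11: +5.7517
  t12: +1.7705
  t13: +7.8194
  t14: +2.1799
  t15: +1.1736
  t16: +3.0362
  t17: -0.3710
  t18: +19.7434
  t19: +7.3522
  t20: +10.5655
  t21: -0.2297
  t22: +1.2055
  t23: +15.1350
  t24: +1.2037
  t25: +6.4521
  t26: +1.6568
  t27: -0.7852
  t28: +1.9380
  t29: +1.4326
  t30: +2.9203
  t31: +5.9734
  t32: -0.7397
  t33: +5.4983
  t34: +1.1097
  t35: +11.8406
  t36: +2.7245
  t37: +15.9229
  t38: +4.0346
  t39: +3.9771
  t40: +2.4376
Σ = +204.0957 → |volume| = 204.10

Directed edges: 120 total; 6 unmatched, e.g. (7.34,2.08,0.21)→(6.6,1.59,-0.82) → open.

204.10 OPEN
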